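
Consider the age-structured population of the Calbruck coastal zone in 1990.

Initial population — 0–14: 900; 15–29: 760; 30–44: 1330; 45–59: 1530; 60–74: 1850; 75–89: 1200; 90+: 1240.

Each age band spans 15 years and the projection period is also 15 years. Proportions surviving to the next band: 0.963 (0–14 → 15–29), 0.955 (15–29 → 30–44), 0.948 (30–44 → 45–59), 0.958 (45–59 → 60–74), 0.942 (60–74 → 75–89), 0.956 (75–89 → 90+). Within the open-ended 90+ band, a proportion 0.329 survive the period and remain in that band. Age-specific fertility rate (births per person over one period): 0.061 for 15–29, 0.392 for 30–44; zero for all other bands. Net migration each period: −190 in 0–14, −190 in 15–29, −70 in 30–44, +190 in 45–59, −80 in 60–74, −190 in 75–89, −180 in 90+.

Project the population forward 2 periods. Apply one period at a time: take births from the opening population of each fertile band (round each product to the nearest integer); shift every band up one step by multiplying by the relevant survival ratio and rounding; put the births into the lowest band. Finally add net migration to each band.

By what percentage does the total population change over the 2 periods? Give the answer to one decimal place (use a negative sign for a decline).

-33.6

Let group 1 be 0–14 through group 7 = 90+.
[period 1]
Births: 760 × 0.061 = 46  |  1330 × 0.392 = 521 → total 567
Group 2: 900 × 0.963 = 867
Group 3: 760 × 0.955 = 726
Group 4: 1330 × 0.948 = 1261
Group 5: 1530 × 0.958 = 1466
Group 6: 1850 × 0.942 = 1743
Group 7: 1200 × 0.956 + 1240 × 0.329 = 1147 + 408 = 1555
Net migration: Group 1 − 190 → 377; Group 2 − 190 → 677; Group 3 − 70 → 656; Group 4 + 190 → 1451; Group 5 − 80 → 1386; Group 6 − 190 → 1553; Group 7 − 180 → 1375
End of period: [377, 677, 656, 1451, 1386, 1553, 1375]
[period 2]
Births: 677 × 0.061 = 41  |  656 × 0.392 = 257 → total 298
Group 2: 377 × 0.963 = 363
Group 3: 677 × 0.955 = 647
Group 4: 656 × 0.948 = 622
Group 5: 1451 × 0.958 = 1390
Group 6: 1386 × 0.942 = 1306
Group 7: 1553 × 0.956 + 1375 × 0.329 = 1485 + 452 = 1937
Net migration: Group 1 − 190 → 108; Group 2 − 190 → 173; Group 3 − 70 → 577; Group 4 + 190 → 812; Group 5 − 80 → 1310; Group 6 − 190 → 1116; Group 7 − 180 → 1757
End of period: [108, 173, 577, 812, 1310, 1116, 1757]
Total: 8810 → 5853; change = -2957; percentage change = -33.6%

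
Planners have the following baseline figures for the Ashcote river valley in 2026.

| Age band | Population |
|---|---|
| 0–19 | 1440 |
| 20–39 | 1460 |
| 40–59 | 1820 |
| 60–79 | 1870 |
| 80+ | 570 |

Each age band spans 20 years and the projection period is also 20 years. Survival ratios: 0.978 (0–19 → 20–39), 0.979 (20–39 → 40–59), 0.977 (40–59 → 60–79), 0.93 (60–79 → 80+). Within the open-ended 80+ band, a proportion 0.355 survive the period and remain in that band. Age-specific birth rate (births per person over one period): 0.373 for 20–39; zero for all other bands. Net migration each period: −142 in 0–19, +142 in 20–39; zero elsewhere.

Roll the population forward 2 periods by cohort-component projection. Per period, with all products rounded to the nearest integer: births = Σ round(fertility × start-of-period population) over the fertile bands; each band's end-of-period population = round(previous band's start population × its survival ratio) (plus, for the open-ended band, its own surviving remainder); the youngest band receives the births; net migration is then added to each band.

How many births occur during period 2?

After projecting period 1:
Births: 1460 * 0.373 = 545
20–39: 1440 * 0.978 = 1408
40–59: 1460 * 0.979 = 1429
60–79: 1820 * 0.977 = 1778
80+: 1870 * 0.93 + 570 * 0.355 = 1739 + 202 = 1941
Net migration: 0–19 − 142 → 403; 20–39 + 142 → 1550
→ [403, 1550, 1429, 1778, 1941]
After projecting period 2:
Births: 1550 * 0.373 = 578
20–39: 403 * 0.978 = 394
40–59: 1550 * 0.979 = 1517
60–79: 1429 * 0.977 = 1396
80+: 1778 * 0.93 + 1941 * 0.355 = 1654 + 689 = 2343
Net migration: 0–19 − 142 → 436; 20–39 + 142 → 536
→ [436, 536, 1517, 1396, 2343]

578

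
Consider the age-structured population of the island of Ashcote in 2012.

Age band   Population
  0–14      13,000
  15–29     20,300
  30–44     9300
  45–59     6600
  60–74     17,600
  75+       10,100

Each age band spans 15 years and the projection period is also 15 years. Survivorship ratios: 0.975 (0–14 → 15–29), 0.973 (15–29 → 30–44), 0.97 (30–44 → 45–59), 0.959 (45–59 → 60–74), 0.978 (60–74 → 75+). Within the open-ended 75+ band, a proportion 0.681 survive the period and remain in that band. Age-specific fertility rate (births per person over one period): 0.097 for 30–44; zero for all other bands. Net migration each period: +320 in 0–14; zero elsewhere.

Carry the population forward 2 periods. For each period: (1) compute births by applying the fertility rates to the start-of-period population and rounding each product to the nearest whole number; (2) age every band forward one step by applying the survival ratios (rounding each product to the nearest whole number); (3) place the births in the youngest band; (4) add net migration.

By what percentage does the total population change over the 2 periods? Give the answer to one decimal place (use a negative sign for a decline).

-14.0

Let group 1 be 0–14 through group 6 = 75+.
Period 1.
Births: 9300 × 0.097 = 902
Group 2: 13000 × 0.975 = 12675
Group 3: 20300 × 0.973 = 19752
Group 4: 9300 × 0.97 = 9021
Group 5: 6600 × 0.959 = 6329
Group 6: 17600 × 0.978 + 10100 × 0.681 = 17213 + 6878 = 24091
Net migration: Group 1 + 320 → 1222
Population now: 0–14=1222, 15–29=12675, 30–44=19752, 45–59=9021, 60–74=6329, 75+=24091
Period 2.
Births: 19752 × 0.097 = 1916
Group 2: 1222 × 0.975 = 1191
Group 3: 12675 × 0.973 = 12333
Group 4: 19752 × 0.97 = 19159
Group 5: 9021 × 0.959 = 8651
Group 6: 6329 × 0.978 + 24091 × 0.681 = 6190 + 16406 = 22596
Net migration: Group 1 + 320 → 2236
Population now: 0–14=2236, 15–29=1191, 30–44=12333, 45–59=19159, 60–74=8651, 75+=22596
Total: 76900 → 66166; change = -10734; percentage change = -14.0%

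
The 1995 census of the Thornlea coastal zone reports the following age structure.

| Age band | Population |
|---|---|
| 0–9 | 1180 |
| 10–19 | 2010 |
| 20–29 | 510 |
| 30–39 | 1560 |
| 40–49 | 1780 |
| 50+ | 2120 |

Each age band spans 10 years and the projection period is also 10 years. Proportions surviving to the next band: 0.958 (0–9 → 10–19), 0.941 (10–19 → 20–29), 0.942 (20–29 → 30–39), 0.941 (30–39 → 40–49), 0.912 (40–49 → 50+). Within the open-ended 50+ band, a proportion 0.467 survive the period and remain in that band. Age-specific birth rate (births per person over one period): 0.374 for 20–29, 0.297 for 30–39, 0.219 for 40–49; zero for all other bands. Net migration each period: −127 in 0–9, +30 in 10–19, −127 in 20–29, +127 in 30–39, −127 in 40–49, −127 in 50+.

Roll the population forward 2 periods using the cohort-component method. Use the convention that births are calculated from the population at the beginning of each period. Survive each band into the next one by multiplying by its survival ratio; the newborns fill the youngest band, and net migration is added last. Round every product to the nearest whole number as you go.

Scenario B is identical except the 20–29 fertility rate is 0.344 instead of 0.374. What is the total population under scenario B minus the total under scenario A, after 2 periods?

Period 1:
Births: 510 × 0.374 = 191, 1560 × 0.297 = 463, 1780 × 0.219 = 390 — total 1044
10–19: 1180 × 0.958 = 1130
20–29: 2010 × 0.941 = 1891
30–39: 510 × 0.942 = 480
40–49: 1560 × 0.941 = 1468
50+: 1780 × 0.912 + 2120 × 0.467 = 1623 + 990 = 2613
Net migration: 0–9 − 127 → 917; 10–19 + 30 → 1160; 20–29 − 127 → 1764; 30–39 + 127 → 607; 40–49 − 127 → 1341; 50+ − 127 → 2486
Giving 917 / 1160 / 1764 / 607 / 1341 / 2486.
Period 2:
Births: 1764 × 0.374 = 660, 607 × 0.297 = 180, 1341 × 0.219 = 294 — total 1134
10–19: 917 × 0.958 = 878
20–29: 1160 × 0.941 = 1092
30–39: 1764 × 0.942 = 1662
40–49: 607 × 0.941 = 571
50+: 1341 × 0.912 + 2486 × 0.467 = 1223 + 1161 = 2384
Net migration: 0–9 − 127 → 1007; 10–19 + 30 → 908; 20–29 − 127 → 965; 30–39 + 127 → 1789; 40–49 − 127 → 444; 50+ − 127 → 2257
Giving 1007 / 908 / 965 / 1789 / 444 / 2257.
Scenario A total after 2 periods: 7370
Scenario B projection —
Period 1:
Births: 510 × 0.344 = 175, 1560 × 0.297 = 463, 1780 × 0.219 = 390 — total 1028
10–19: 1180 × 0.958 = 1130
20–29: 2010 × 0.941 = 1891
30–39: 510 × 0.942 = 480
40–49: 1560 × 0.941 = 1468
50+: 1780 × 0.912 + 2120 × 0.467 = 1623 + 990 = 2613
Net migration: 0–9 − 127 → 901; 10–19 + 30 → 1160; 20–29 − 127 → 1764; 30–39 + 127 → 607; 40–49 − 127 → 1341; 50+ − 127 → 2486
Giving 901 / 1160 / 1764 / 607 / 1341 / 2486.
Period 2:
Births: 1764 × 0.344 = 607, 607 × 0.297 = 180, 1341 × 0.219 = 294 — total 1081
10–19: 901 × 0.958 = 863
20–29: 1160 × 0.941 = 1092
30–39: 1764 × 0.942 = 1662
40–49: 607 × 0.941 = 571
50+: 1341 × 0.912 + 2486 × 0.467 = 1223 + 1161 = 2384
Net migration: 0–9 − 127 → 954; 10–19 + 30 → 893; 20–29 − 127 → 965; 30–39 + 127 → 1789; 40–49 − 127 → 444; 50+ − 127 → 2257
Giving 954 / 893 / 965 / 1789 / 444 / 2257.
Scenario B total after 2 periods: 7302
Difference B − A = 7302 − 7370 = -68

-68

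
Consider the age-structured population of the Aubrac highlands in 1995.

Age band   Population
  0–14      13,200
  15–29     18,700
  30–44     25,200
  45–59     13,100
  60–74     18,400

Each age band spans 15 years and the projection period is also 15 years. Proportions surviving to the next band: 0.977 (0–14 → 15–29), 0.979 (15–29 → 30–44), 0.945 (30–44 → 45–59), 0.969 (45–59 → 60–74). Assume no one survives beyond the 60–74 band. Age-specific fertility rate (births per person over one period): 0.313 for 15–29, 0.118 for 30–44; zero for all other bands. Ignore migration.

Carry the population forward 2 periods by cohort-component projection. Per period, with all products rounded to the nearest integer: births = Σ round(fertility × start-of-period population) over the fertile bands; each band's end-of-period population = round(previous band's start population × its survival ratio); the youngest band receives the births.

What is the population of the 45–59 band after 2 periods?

(Bands numbered youngest = 1 to oldest = 5.)
[period 1]
Births: 18700 * 0.313 = 5853 ; 25200 * 0.118 = 2974 → 8827
Band 2: 13200 * 0.977 = 12896
Band 3: 18700 * 0.979 = 18307
Band 4: 25200 * 0.945 = 23814
Band 5: 13100 * 0.969 = 12694
→ [8827, 12896, 18307, 23814, 12694]
[period 2]
Births: 12896 * 0.313 = 4036 ; 18307 * 0.118 = 2160 → 6196
Band 2: 8827 * 0.977 = 8624
Band 3: 12896 * 0.979 = 12625
Band 4: 18307 * 0.945 = 17300
Band 5: 23814 * 0.969 = 23076
→ [6196, 8624, 12625, 17300, 23076]

17300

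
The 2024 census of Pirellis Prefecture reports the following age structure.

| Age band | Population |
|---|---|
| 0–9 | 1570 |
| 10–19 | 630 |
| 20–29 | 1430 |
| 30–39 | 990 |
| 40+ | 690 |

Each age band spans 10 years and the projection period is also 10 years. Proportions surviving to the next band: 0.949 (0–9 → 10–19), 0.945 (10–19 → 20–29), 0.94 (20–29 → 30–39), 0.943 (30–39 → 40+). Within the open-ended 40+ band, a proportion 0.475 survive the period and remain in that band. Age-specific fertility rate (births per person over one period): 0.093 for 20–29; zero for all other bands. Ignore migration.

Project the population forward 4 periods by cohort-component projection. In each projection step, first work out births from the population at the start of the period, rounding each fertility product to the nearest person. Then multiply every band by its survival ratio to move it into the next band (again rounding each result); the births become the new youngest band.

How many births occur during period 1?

133

Period 1.
Births: 1430 * 0.093 = 133
10–19: 1570 * 0.949 = 1490
20–29: 630 * 0.945 = 595
30–39: 1430 * 0.94 = 1344
40+: 990 * 0.943 + 690 * 0.475 = 934 + 328 = 1262
End of period: [133, 1490, 595, 1344, 1262]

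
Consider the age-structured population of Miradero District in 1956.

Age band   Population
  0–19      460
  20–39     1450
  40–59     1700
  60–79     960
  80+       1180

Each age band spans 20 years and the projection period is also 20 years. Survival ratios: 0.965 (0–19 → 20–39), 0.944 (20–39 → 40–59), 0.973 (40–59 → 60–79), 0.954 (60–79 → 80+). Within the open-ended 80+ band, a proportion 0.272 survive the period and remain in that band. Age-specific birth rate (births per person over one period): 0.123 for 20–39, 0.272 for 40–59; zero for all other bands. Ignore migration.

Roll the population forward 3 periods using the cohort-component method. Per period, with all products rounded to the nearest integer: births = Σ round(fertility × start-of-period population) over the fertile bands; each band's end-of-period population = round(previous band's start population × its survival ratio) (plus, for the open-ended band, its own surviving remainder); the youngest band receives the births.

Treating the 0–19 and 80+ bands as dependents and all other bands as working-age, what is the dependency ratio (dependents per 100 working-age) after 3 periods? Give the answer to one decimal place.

141.3

Let band 1 be 0–19 through band 5 = 80+.
[period 1]
Births: 1450 * 0.123 = 178, 1700 * 0.272 = 462 — total 640
Band 2: 460 * 0.965 = 444
Band 3: 1450 * 0.944 = 1369
Band 4: 1700 * 0.973 = 1654
Band 5: 960 * 0.954 + 1180 * 0.272 = 916 + 321 = 1237
Giving 640 / 444 / 1369 / 1654 / 1237.
[period 2]
Births: 444 * 0.123 = 55, 1369 * 0.272 = 372 — total 427
Band 2: 640 * 0.965 = 618
Band 3: 444 * 0.944 = 419
Band 4: 1369 * 0.973 = 1332
Band 5: 1654 * 0.954 + 1237 * 0.272 = 1578 + 336 = 1914
Giving 427 / 618 / 419 / 1332 / 1914.
[period 3]
Births: 618 * 0.123 = 76, 419 * 0.272 = 114 — total 190
Band 2: 427 * 0.965 = 412
Band 3: 618 * 0.944 = 583
Band 4: 419 * 0.973 = 408
Band 5: 1332 * 0.954 + 1914 * 0.272 = 1271 + 521 = 1792
Giving 190 / 412 / 583 / 408 / 1792.
Dependents (band 0–19 + band 80+) = 190 + 1792 = 1982; working-age = 1403; ratio = 1982/1403 × 100 = 141.3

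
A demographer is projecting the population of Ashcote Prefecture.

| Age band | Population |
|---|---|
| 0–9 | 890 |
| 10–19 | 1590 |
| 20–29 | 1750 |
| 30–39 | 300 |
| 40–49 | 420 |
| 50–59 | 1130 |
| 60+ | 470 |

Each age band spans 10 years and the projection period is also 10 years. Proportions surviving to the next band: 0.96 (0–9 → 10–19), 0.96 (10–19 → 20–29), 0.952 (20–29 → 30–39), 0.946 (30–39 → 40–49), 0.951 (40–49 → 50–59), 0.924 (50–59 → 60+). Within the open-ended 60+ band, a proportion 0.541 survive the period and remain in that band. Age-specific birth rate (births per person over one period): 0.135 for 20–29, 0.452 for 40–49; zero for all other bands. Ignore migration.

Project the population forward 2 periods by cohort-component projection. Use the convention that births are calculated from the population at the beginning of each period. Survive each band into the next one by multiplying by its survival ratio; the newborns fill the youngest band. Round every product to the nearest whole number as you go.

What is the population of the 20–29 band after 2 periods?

820

Let band 1 be 0–9 through band 7 = 60+.
After projecting period 1:
Births: 1750 * 0.135 = 236 ; 420 * 0.452 = 190 → 426
Band 2: 890 * 0.96 = 854
Band 3: 1590 * 0.96 = 1526
Band 4: 1750 * 0.952 = 1666
Band 5: 300 * 0.946 = 284
Band 6: 420 * 0.951 = 399
Band 7: 1130 * 0.924 + 470 * 0.541 = 1044 + 254 = 1298
Giving 426 / 854 / 1526 / 1666 / 284 / 399 / 1298.
After projecting period 2:
Births: 1526 * 0.135 = 206 ; 284 * 0.452 = 128 → 334
Band 2: 426 * 0.96 = 409
Band 3: 854 * 0.96 = 820
Band 4: 1526 * 0.952 = 1453
Band 5: 1666 * 0.946 = 1576
Band 6: 284 * 0.951 = 270
Band 7: 399 * 0.924 + 1298 * 0.541 = 369 + 702 = 1071
Giving 334 / 409 / 820 / 1453 / 1576 / 270 / 1071.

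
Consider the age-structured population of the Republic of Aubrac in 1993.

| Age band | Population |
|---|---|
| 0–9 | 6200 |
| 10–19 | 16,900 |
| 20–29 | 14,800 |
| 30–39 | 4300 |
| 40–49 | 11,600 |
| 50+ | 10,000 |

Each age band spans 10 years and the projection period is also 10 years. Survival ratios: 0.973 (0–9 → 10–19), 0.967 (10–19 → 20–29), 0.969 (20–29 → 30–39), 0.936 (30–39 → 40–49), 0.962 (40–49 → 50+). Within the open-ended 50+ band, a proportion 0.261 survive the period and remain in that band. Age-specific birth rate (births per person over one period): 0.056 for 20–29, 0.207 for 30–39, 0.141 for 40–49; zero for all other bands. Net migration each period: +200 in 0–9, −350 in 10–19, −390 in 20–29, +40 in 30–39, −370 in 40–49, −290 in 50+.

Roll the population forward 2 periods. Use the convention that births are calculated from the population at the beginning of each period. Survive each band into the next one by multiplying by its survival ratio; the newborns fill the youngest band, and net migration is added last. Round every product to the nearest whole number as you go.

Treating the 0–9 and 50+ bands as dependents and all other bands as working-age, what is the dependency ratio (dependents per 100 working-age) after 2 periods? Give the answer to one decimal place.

Period 1.
Births: 14800 * 0.056 = 829, 4300 * 0.207 = 890, 11600 * 0.141 = 1636 ⇒ total 3355
10–19: 6200 * 0.973 = 6033
20–29: 16900 * 0.967 = 16342
30–39: 14800 * 0.969 = 14341
40–49: 4300 * 0.936 = 4025
50+: 11600 * 0.962 + 10000 * 0.261 = 11159 + 2610 = 13769
Net migration: 0–9 + 200 → 3555; 10–19 − 350 → 5683; 20–29 − 390 → 15952; 30–39 + 40 → 14381; 40–49 − 370 → 3655; 50+ − 290 → 13479
→ [3555, 5683, 15952, 14381, 3655, 13479]
Period 2.
Births: 15952 * 0.056 = 893, 14381 * 0.207 = 2977, 3655 * 0.141 = 515 ⇒ total 4385
10–19: 3555 * 0.973 = 3459
20–29: 5683 * 0.967 = 5495
30–39: 15952 * 0.969 = 15457
40–49: 14381 * 0.936 = 13461
50+: 3655 * 0.962 + 13479 * 0.261 = 3516 + 3518 = 7034
Net migration: 0–9 + 200 → 4585; 10–19 − 350 → 3109; 20–29 − 390 → 5105; 30–39 + 40 → 15497; 40–49 − 370 → 13091; 50+ − 290 → 6744
→ [4585, 3109, 5105, 15497, 13091, 6744]
Dependents (band 0–9 + band 50+) = 4585 + 6744 = 11329; working-age = 36802; ratio = 11329/36802 × 100 = 30.8

30.8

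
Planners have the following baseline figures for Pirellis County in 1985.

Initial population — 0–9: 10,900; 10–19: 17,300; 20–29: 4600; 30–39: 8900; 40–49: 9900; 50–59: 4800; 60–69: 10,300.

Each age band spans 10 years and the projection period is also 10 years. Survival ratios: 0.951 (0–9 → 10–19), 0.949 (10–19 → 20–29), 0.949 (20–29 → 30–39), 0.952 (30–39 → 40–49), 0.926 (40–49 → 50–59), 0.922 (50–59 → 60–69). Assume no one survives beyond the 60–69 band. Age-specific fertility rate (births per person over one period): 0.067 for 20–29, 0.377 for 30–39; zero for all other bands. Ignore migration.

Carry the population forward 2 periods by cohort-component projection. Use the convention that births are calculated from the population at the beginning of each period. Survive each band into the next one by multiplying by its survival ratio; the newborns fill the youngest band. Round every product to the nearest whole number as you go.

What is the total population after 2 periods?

Let group 1 be 0–9 through group 7 = 60–69.
Period 1:
Births: 4600 × 0.067 = 308  |  8900 × 0.377 = 3355 → 3663
Group 2: 10900 × 0.951 = 10366
Group 3: 17300 × 0.949 = 16418
Group 4: 4600 × 0.949 = 4365
Group 5: 8900 × 0.952 = 8473
Group 6: 9900 × 0.926 = 9167
Group 7: 4800 × 0.922 = 4426
End of period: [3663, 10366, 16418, 4365, 8473, 9167, 4426]
Period 2:
Births: 16418 × 0.067 = 1100  |  4365 × 0.377 = 1646 → 2746
Group 2: 3663 × 0.951 = 3484
Group 3: 10366 × 0.949 = 9837
Group 4: 16418 × 0.949 = 15581
Group 5: 4365 × 0.952 = 4155
Group 6: 8473 × 0.926 = 7846
Group 7: 9167 × 0.922 = 8452
End of period: [2746, 3484, 9837, 15581, 4155, 7846, 8452]
Total after period 2: 2746 + 3484 + 9837 + 15581 + 4155 + 7846 + 8452 = 52101

52101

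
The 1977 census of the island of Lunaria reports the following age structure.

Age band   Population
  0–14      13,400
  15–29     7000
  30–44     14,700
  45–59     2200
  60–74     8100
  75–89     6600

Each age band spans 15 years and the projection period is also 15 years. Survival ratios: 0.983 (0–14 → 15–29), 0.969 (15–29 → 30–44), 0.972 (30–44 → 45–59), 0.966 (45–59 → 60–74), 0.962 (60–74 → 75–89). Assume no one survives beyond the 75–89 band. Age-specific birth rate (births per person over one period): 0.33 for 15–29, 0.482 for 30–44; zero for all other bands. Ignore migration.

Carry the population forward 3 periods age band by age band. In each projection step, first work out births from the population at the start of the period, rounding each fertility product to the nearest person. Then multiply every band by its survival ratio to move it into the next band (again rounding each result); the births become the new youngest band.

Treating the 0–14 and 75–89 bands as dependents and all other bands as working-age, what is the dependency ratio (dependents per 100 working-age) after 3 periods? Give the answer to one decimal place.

Call the bands 1 to 6, youngest first.
Period 1:
Births: 7000 × 0.33 = 2310, 14700 × 0.482 = 7085 → total 9395
Band 2: 13400 × 0.983 = 13172
Band 3: 7000 × 0.969 = 6783
Band 4: 14700 × 0.972 = 14288
Band 5: 2200 × 0.966 = 2125
Band 6: 8100 × 0.962 = 7792
→ [9395, 13172, 6783, 14288, 2125, 7792]
Period 2:
Births: 13172 × 0.33 = 4347, 6783 × 0.482 = 3269 → total 7616
Band 2: 9395 × 0.983 = 9235
Band 3: 13172 × 0.969 = 12764
Band 4: 6783 × 0.972 = 6593
Band 5: 14288 × 0.966 = 13802
Band 6: 2125 × 0.962 = 2044
→ [7616, 9235, 12764, 6593, 13802, 2044]
Period 3:
Births: 9235 × 0.33 = 3048, 12764 × 0.482 = 6152 → total 9200
Band 2: 7616 × 0.983 = 7487
Band 3: 9235 × 0.969 = 8949
Band 4: 12764 × 0.972 = 12407
Band 5: 6593 × 0.966 = 6369
Band 6: 13802 × 0.962 = 13278
→ [9200, 7487, 8949, 12407, 6369, 13278]
Dependents (band 0–14 + band 75–89) = 9200 + 13278 = 22478; working-age = 35212; ratio = 22478/35212 × 100 = 63.8

63.8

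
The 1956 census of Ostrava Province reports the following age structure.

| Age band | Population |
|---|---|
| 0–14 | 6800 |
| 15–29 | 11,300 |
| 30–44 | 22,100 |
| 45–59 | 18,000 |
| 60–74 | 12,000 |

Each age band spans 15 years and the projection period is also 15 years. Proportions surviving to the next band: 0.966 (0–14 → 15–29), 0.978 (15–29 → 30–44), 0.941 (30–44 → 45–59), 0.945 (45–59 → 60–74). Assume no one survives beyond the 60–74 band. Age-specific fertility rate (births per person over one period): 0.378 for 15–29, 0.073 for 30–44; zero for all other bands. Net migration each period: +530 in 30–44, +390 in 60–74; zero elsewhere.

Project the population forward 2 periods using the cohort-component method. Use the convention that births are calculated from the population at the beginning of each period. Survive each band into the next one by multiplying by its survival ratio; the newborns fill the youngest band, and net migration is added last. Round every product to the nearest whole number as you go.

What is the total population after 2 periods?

46906

(Groups numbered youngest = 1 to oldest = 5.)
Period 1:
Births: 11300 * 0.378 = 4271  |  22100 * 0.073 = 1613 → total 5884
Group 2: 6800 * 0.966 = 6569
Group 3: 11300 * 0.978 = 11051
Group 4: 22100 * 0.941 = 20796
Group 5: 18000 * 0.945 = 17010
Net migration: Group 3 + 530 → 11581; Group 5 + 390 → 17400
End of period: [5884, 6569, 11581, 20796, 17400]
Period 2:
Births: 6569 * 0.378 = 2483  |  11581 * 0.073 = 845 → total 3328
Group 2: 5884 * 0.966 = 5684
Group 3: 6569 * 0.978 = 6424
Group 4: 11581 * 0.941 = 10898
Group 5: 20796 * 0.945 = 19652
Net migration: Group 3 + 530 → 6954; Group 5 + 390 → 20042
End of period: [3328, 5684, 6954, 10898, 20042]
Total after period 2: 3328 + 5684 + 6954 + 10898 + 20042 = 46906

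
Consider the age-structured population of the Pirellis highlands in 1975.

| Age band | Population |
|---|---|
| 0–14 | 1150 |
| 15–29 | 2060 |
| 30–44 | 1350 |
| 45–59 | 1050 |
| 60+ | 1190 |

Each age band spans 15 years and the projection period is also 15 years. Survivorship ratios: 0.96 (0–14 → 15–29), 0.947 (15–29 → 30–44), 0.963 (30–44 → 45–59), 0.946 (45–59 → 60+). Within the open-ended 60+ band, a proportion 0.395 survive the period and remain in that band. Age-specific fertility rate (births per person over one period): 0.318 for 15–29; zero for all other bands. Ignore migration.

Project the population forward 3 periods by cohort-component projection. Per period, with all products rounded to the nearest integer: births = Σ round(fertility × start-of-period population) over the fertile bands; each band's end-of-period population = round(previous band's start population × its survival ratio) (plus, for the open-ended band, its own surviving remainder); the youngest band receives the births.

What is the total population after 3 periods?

(Bands numbered youngest = 1 to oldest = 5.)
Period 1.
Births: 2060 * 0.318 = 655
Band 2: 1150 * 0.96 = 1104
Band 3: 2060 * 0.947 = 1951
Band 4: 1350 * 0.963 = 1300
Band 5: 1050 * 0.946 + 1190 * 0.395 = 993 + 470 = 1463
Giving 655 / 1104 / 1951 / 1300 / 1463.
Period 2.
Births: 1104 * 0.318 = 351
Band 2: 655 * 0.96 = 629
Band 3: 1104 * 0.947 = 1045
Band 4: 1951 * 0.963 = 1879
Band 5: 1300 * 0.946 + 1463 * 0.395 = 1230 + 578 = 1808
Giving 351 / 629 / 1045 / 1879 / 1808.
Period 3.
Births: 629 * 0.318 = 200
Band 2: 351 * 0.96 = 337
Band 3: 629 * 0.947 = 596
Band 4: 1045 * 0.963 = 1006
Band 5: 1879 * 0.946 + 1808 * 0.395 = 1778 + 714 = 2492
Giving 200 / 337 / 596 / 1006 / 2492.
Total after period 3: 200 + 337 + 596 + 1006 + 2492 = 4631

4631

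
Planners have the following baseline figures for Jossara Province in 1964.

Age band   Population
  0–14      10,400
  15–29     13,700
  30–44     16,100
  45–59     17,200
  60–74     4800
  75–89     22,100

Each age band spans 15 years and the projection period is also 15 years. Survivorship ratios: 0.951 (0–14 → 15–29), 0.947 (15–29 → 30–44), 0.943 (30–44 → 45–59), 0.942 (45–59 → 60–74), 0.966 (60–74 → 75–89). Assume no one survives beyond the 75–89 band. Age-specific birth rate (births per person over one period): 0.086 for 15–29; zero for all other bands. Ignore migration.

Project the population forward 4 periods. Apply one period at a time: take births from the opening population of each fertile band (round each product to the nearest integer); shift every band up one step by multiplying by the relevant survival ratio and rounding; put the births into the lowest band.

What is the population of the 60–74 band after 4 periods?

8320

After projecting period 1:
Births: 13700 × 0.086 = 1178
15–29: 10400 × 0.951 = 9890
30–44: 13700 × 0.947 = 12974
45–59: 16100 × 0.943 = 15182
60–74: 17200 × 0.942 = 16202
75–89: 4800 × 0.966 = 4637
End of period: [1178, 9890, 12974, 15182, 16202, 4637]
After projecting period 2:
Births: 9890 × 0.086 = 851
15–29: 1178 × 0.951 = 1120
30–44: 9890 × 0.947 = 9366
45–59: 12974 × 0.943 = 12234
60–74: 15182 × 0.942 = 14301
75–89: 16202 × 0.966 = 15651
End of period: [851, 1120, 9366, 12234, 14301, 15651]
After projecting period 3:
Births: 1120 × 0.086 = 96
15–29: 851 × 0.951 = 809
30–44: 1120 × 0.947 = 1061
45–59: 9366 × 0.943 = 8832
60–74: 12234 × 0.942 = 11524
75–89: 14301 × 0.966 = 13815
End of period: [96, 809, 1061, 8832, 11524, 13815]
After projecting period 4:
Births: 809 × 0.086 = 70
15–29: 96 × 0.951 = 91
30–44: 809 × 0.947 = 766
45–59: 1061 × 0.943 = 1001
60–74: 8832 × 0.942 = 8320
75–89: 11524 × 0.966 = 11132
End of period: [70, 91, 766, 1001, 8320, 11132]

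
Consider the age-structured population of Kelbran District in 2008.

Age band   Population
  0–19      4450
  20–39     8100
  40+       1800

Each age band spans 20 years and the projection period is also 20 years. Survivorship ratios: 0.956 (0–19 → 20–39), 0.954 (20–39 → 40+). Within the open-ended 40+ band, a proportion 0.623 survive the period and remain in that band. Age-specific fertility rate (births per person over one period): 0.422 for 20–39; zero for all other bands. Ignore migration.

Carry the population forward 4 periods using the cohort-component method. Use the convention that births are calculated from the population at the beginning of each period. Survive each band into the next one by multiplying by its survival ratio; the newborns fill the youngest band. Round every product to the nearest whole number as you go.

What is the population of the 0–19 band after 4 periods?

724

(Groups numbered youngest = 1 to oldest = 3.)
After projecting period 1:
Births: 8100 × 0.422 = 3418
Group 2: 4450 × 0.956 = 4254
Group 3: 8100 × 0.954 + 1800 × 0.623 = 7727 + 1121 = 8848
Population now: 0–19=3418, 20–39=4254, 40+=8848
After projecting period 2:
Births: 4254 × 0.422 = 1795
Group 2: 3418 × 0.956 = 3268
Group 3: 4254 × 0.954 + 8848 × 0.623 = 4058 + 5512 = 9570
Population now: 0–19=1795, 20–39=3268, 40+=9570
After projecting period 3:
Births: 3268 × 0.422 = 1379
Group 2: 1795 × 0.956 = 1716
Group 3: 3268 × 0.954 + 9570 × 0.623 = 3118 + 5962 = 9080
Population now: 0–19=1379, 20–39=1716, 40+=9080
After projecting period 4:
Births: 1716 × 0.422 = 724
Group 2: 1379 × 0.956 = 1318
Group 3: 1716 × 0.954 + 9080 × 0.623 = 1637 + 5657 = 7294
Population now: 0–19=724, 20–39=1318, 40+=7294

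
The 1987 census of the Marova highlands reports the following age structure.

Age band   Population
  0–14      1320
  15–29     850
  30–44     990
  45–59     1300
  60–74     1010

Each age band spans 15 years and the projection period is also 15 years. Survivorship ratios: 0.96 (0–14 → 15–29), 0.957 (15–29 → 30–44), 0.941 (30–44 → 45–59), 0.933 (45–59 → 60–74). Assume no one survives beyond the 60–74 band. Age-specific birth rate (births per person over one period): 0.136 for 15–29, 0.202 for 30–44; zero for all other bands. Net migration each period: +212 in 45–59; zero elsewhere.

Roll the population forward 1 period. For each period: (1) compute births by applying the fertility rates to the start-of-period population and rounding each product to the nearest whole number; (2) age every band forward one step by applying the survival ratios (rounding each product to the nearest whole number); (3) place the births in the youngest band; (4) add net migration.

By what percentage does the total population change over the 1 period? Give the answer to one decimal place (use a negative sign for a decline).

-13.1

Call the groups 1 to 5, youngest first.
[period 1]
Births: 850 × 0.136 = 116  |  990 × 0.202 = 200 → total 316
Group 2: 1320 × 0.96 = 1267
Group 3: 850 × 0.957 = 813
Group 4: 990 × 0.941 = 932
Group 5: 1300 × 0.933 = 1213
Net migration: Group 4 + 212 → 1144
Giving 316 / 1267 / 813 / 1144 / 1213.
Total: 5470 → 4753; change = -717; percentage change = -13.1%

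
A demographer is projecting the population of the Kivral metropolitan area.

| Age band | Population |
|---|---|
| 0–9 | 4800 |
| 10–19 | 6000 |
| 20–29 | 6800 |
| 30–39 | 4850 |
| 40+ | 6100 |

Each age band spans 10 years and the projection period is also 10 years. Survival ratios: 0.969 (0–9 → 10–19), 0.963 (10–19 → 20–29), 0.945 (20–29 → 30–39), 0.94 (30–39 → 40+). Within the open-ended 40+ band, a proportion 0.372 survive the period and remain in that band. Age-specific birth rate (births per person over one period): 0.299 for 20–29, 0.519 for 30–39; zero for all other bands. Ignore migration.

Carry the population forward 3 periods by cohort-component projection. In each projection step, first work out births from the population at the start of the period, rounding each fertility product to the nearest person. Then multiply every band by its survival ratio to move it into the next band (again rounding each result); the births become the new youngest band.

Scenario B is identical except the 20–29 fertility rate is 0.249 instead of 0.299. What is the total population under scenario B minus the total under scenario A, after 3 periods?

Call the bands 1 to 5, youngest first.
[period 1]
Births: 6800 * 0.299 = 2033, 4850 * 0.519 = 2517 ⇒ total 4550
Band 2: 4800 * 0.969 = 4651
Band 3: 6000 * 0.963 = 5778
Band 4: 6800 * 0.945 = 6426
Band 5: 4850 * 0.94 + 6100 * 0.372 = 4559 + 2269 = 6828
Giving 4550 / 4651 / 5778 / 6426 / 6828.
[period 2]
Births: 5778 * 0.299 = 1728, 6426 * 0.519 = 3335 ⇒ total 5063
Band 2: 4550 * 0.969 = 4409
Band 3: 4651 * 0.963 = 4479
Band 4: 5778 * 0.945 = 5460
Band 5: 6426 * 0.94 + 6828 * 0.372 = 6040 + 2540 = 8580
Giving 5063 / 4409 / 4479 / 5460 / 8580.
[period 3]
Births: 4479 * 0.299 = 1339, 5460 * 0.519 = 2834 ⇒ total 4173
Band 2: 5063 * 0.969 = 4906
Band 3: 4409 * 0.963 = 4246
Band 4: 4479 * 0.945 = 4233
Band 5: 5460 * 0.94 + 8580 * 0.372 = 5132 + 3192 = 8324
Giving 4173 / 4906 / 4246 / 4233 / 8324.
Scenario A total after 3 periods: 25882
Scenario B projection —
[period 1]
Births: 6800 * 0.249 = 1693, 4850 * 0.519 = 2517 ⇒ total 4210
Band 2: 4800 * 0.969 = 4651
Band 3: 6000 * 0.963 = 5778
Band 4: 6800 * 0.945 = 6426
Band 5: 4850 * 0.94 + 6100 * 0.372 = 4559 + 2269 = 6828
Giving 4210 / 4651 / 5778 / 6426 / 6828.
[period 2]
Births: 5778 * 0.249 = 1439, 6426 * 0.519 = 3335 ⇒ total 4774
Band 2: 4210 * 0.969 = 4079
Band 3: 4651 * 0.963 = 4479
Band 4: 5778 * 0.945 = 5460
Band 5: 6426 * 0.94 + 6828 * 0.372 = 6040 + 2540 = 8580
Giving 4774 / 4079 / 4479 / 5460 / 8580.
[period 3]
Births: 4479 * 0.249 = 1115, 5460 * 0.519 = 2834 ⇒ total 3949
Band 2: 4774 * 0.969 = 4626
Band 3: 4079 * 0.963 = 3928
Band 4: 4479 * 0.945 = 4233
Band 5: 5460 * 0.94 + 8580 * 0.372 = 5132 + 3192 = 8324
Giving 3949 / 4626 / 3928 / 4233 / 8324.
Scenario B total after 3 periods: 25060
Difference B − A = 25060 − 25882 = -822

-822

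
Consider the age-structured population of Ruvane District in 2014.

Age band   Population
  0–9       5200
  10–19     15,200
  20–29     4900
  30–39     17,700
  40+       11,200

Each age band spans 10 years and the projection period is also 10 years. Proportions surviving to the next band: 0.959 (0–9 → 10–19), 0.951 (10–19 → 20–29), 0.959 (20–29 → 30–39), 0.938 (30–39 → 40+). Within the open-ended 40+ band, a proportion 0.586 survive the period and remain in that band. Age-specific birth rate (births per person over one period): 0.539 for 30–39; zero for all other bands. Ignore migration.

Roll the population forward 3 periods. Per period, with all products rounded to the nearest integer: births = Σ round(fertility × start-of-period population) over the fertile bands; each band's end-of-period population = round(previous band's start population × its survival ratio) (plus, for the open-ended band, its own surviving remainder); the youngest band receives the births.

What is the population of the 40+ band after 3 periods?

[period 1]
Births: 17700 * 0.539 = 9540
10–19: 5200 * 0.959 = 4987
20–29: 15200 * 0.951 = 14455
30–39: 4900 * 0.959 = 4699
40+: 17700 * 0.938 + 11200 * 0.586 = 16603 + 6563 = 23166
End of period: [9540, 4987, 14455, 4699, 23166]
[period 2]
Births: 4699 * 0.539 = 2533
10–19: 9540 * 0.959 = 9149
20–29: 4987 * 0.951 = 4743
30–39: 14455 * 0.959 = 13862
40+: 4699 * 0.938 + 23166 * 0.586 = 4408 + 13575 = 17983
End of period: [2533, 9149, 4743, 13862, 17983]
[period 3]
Births: 13862 * 0.539 = 7472
10–19: 2533 * 0.959 = 2429
20–29: 9149 * 0.951 = 8701
30–39: 4743 * 0.959 = 4549
40+: 13862 * 0.938 + 17983 * 0.586 = 13003 + 10538 = 23541
End of period: [7472, 2429, 8701, 4549, 23541]

23541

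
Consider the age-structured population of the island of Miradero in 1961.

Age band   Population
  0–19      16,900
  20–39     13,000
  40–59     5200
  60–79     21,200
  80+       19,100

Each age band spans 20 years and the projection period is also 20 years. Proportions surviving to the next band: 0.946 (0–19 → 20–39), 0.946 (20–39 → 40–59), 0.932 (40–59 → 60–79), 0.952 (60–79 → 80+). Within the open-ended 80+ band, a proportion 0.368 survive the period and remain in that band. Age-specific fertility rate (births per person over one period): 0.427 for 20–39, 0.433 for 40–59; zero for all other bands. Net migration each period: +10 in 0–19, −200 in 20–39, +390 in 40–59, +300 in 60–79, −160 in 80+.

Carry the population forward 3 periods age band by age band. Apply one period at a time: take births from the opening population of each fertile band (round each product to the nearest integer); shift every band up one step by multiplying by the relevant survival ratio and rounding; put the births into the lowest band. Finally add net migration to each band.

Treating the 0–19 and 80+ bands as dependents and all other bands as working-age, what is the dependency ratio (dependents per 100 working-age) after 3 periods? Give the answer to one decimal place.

[period 1]
Births: 13000 × 0.427 = 5551  |  5200 × 0.433 = 2252 → 7803
20–39: 16900 × 0.946 = 15987
40–59: 13000 × 0.946 = 12298
60–79: 5200 × 0.932 = 4846
80+: 21200 × 0.952 + 19100 × 0.368 = 20182 + 7029 = 27211
Net migration: 0–19 + 10 → 7813; 20–39 − 200 → 15787; 40–59 + 390 → 12688; 60–79 + 300 → 5146; 80+ − 160 → 27051
Giving 7813 / 15787 / 12688 / 5146 / 27051.
[period 2]
Births: 15787 × 0.427 = 6741  |  12688 × 0.433 = 5494 → 12235
20–39: 7813 × 0.946 = 7391
40–59: 15787 × 0.946 = 14935
60–79: 12688 × 0.932 = 11825
80+: 5146 × 0.952 + 27051 × 0.368 = 4899 + 9955 = 14854
Net migration: 0–19 + 10 → 12245; 20–39 − 200 → 7191; 40–59 + 390 → 15325; 60–79 + 300 → 12125; 80+ − 160 → 14694
Giving 12245 / 7191 / 15325 / 12125 / 14694.
[period 3]
Births: 7191 × 0.427 = 3071  |  15325 × 0.433 = 6636 → 9707
20–39: 12245 × 0.946 = 11584
40–59: 7191 × 0.946 = 6803
60–79: 15325 × 0.932 = 14283
80+: 12125 × 0.952 + 14694 × 0.368 = 11543 + 5407 = 16950
Net migration: 0–19 + 10 → 9717; 20–39 − 200 → 11384; 40–59 + 390 → 7193; 60–79 + 300 → 14583; 80+ − 160 → 16790
Giving 9717 / 11384 / 7193 / 14583 / 16790.
Dependents (band 0–19 + band 80+) = 9717 + 16790 = 26507; working-age = 33160; ratio = 26507/33160 × 100 = 79.9

79.9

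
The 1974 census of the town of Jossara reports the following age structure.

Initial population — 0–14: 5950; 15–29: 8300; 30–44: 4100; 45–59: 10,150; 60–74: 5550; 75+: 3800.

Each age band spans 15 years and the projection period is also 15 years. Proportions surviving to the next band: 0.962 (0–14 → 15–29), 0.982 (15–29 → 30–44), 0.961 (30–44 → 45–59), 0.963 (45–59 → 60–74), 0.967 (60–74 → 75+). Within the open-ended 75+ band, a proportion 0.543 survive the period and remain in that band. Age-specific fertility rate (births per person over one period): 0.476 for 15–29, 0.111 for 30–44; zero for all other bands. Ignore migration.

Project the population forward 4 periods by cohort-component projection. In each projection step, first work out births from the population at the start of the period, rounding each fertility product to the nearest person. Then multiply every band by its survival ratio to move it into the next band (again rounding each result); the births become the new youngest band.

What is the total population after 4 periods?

Call the groups 1 to 6, youngest first.
— Period 1 —
Births: 8300 * 0.476 = 3951  |  4100 * 0.111 = 455 → 4406
Group 2: 5950 * 0.962 = 5724
Group 3: 8300 * 0.982 = 8151
Group 4: 4100 * 0.961 = 3940
Group 5: 10150 * 0.963 = 9774
Group 6: 5550 * 0.967 + 3800 * 0.543 = 5367 + 2063 = 7430
Giving 4406 / 5724 / 8151 / 3940 / 9774 / 7430.
— Period 2 —
Births: 5724 * 0.476 = 2725  |  8151 * 0.111 = 905 → 3630
Group 2: 4406 * 0.962 = 4239
Group 3: 5724 * 0.982 = 5621
Group 4: 8151 * 0.961 = 7833
Group 5: 3940 * 0.963 = 3794
Group 6: 9774 * 0.967 + 7430 * 0.543 = 9451 + 4034 = 13485
Giving 3630 / 4239 / 5621 / 7833 / 3794 / 13485.
— Period 3 —
Births: 4239 * 0.476 = 2018  |  5621 * 0.111 = 624 → 2642
Group 2: 3630 * 0.962 = 3492
Group 3: 4239 * 0.982 = 4163
Group 4: 5621 * 0.961 = 5402
Group 5: 7833 * 0.963 = 7543
Group 6: 3794 * 0.967 + 13485 * 0.543 = 3669 + 7322 = 10991
Giving 2642 / 3492 / 4163 / 5402 / 7543 / 10991.
— Period 4 —
Births: 3492 * 0.476 = 1662  |  4163 * 0.111 = 462 → 2124
Group 2: 2642 * 0.962 = 2542
Group 3: 3492 * 0.982 = 3429
Group 4: 4163 * 0.961 = 4001
Group 5: 5402 * 0.963 = 5202
Group 6: 7543 * 0.967 + 10991 * 0.543 = 7294 + 5968 = 13262
Giving 2124 / 2542 / 3429 / 4001 / 5202 / 13262.
Total after period 4: 2124 + 2542 + 3429 + 4001 + 5202 + 13262 = 30560

30560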